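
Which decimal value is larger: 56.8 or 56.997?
56.997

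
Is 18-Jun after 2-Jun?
Yes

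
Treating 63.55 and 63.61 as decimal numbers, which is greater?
63.61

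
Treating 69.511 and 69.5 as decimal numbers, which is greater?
69.511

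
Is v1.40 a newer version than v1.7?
Yes. Version numbers are compared segment by segment as integers, not as decimals: minor version 40 > 7, so v1.40 > v1.7 (even though the decimal 1.40 < 1.7).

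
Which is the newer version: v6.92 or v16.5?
v16.5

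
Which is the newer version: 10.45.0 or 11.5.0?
11.5.0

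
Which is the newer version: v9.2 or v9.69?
v9.69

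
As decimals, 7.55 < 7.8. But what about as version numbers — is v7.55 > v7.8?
True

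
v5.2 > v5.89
False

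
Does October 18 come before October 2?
No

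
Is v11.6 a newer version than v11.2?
Yes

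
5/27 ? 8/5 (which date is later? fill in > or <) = <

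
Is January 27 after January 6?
Yes. Day 27 comes after day 6 in January — this is a date comparison, not a decimal one (the decimal 1.27 would be smaller than 1.6).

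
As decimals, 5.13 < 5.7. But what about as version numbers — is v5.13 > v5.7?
True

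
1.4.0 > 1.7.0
False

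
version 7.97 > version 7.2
True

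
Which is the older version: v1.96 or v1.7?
v1.7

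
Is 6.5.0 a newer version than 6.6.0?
No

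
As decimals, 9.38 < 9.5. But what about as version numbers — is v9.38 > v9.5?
True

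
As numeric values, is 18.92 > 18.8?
True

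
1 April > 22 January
True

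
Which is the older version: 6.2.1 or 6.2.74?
6.2.1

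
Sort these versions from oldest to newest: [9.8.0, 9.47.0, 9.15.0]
[9.8.0, 9.15.0, 9.47.0]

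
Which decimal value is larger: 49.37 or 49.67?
49.67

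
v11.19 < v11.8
False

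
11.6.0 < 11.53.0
True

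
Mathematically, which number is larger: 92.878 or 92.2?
92.878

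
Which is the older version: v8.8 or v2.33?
v2.33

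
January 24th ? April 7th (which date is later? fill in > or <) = <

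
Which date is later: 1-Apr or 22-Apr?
22-Apr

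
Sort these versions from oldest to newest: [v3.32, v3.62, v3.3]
[v3.3, v3.32, v3.62]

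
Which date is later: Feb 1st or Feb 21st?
Feb 21st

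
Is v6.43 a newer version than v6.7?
Yes. Version numbers are compared segment by segment as integers, not as decimals: minor version 43 > 7, so v6.43 > v6.7 (even though the decimal 6.43 < 6.7).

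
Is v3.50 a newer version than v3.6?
Yes. Version numbers are compared segment by segment as integers, not as decimals: minor version 50 > 6, so v3.50 > v3.6 (even though the decimal 3.50 < 3.6).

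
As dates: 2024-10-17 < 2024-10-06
False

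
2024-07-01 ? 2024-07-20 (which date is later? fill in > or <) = <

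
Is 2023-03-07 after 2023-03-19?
No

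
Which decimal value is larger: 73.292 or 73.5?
73.5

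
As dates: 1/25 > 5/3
False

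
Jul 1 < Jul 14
True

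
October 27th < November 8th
True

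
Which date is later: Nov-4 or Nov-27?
Nov-27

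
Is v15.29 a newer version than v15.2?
Yes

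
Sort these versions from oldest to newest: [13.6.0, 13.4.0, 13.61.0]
[13.4.0, 13.6.0, 13.61.0]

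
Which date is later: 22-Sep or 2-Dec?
2-Dec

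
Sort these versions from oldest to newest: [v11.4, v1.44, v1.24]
[v1.24, v1.44, v11.4]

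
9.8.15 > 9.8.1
True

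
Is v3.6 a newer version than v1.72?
Yes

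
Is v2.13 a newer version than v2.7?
Yes. Version numbers are compared segment by segment as integers, not as decimals: minor version 13 > 7, so v2.13 > v2.7 (even though the decimal 2.13 < 2.7).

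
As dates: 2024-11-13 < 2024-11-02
False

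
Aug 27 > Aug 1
True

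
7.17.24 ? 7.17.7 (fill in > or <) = >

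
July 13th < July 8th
False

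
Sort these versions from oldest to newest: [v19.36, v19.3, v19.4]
[v19.3, v19.4, v19.36]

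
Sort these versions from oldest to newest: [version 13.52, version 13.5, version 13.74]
[version 13.5, version 13.52, version 13.74]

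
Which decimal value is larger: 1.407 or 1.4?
1.407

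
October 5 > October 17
False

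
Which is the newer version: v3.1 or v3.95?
v3.95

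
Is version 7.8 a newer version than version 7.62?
No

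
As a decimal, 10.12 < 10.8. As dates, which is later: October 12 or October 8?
October 12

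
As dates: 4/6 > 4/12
False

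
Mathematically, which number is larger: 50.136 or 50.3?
50.3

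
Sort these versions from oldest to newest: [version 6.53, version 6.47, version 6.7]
[version 6.7, version 6.47, version 6.53]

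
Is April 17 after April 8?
Yes. Day 17 comes after day 8 in April — this is a date comparison, not a decimal one (the decimal 4.17 would be smaller than 4.8).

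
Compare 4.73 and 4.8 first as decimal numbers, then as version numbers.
As decimals: 4.73 < 4.8. As versions: v4.73 > v4.8 (minor version 73 > 8).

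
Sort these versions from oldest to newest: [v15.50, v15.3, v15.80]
[v15.3, v15.50, v15.80]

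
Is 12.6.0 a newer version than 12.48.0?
No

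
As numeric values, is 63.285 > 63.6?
False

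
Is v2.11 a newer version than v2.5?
Yes. Version numbers are compared segment by segment as integers, not as decimals: minor version 11 > 5, so v2.11 > v2.5 (even though the decimal 2.11 < 2.5).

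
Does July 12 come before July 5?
No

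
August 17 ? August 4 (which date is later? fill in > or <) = >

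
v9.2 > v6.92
True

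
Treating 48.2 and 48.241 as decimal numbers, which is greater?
48.241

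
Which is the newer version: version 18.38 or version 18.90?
version 18.90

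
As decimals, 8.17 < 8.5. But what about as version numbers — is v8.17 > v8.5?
True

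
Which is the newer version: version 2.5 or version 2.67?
version 2.67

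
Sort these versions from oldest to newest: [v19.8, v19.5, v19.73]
[v19.5, v19.8, v19.73]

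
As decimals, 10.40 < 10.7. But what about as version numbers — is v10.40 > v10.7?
True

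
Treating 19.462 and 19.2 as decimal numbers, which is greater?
19.462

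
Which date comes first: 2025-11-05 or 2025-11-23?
2025-11-05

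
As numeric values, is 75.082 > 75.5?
False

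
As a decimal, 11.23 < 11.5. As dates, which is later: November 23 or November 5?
November 23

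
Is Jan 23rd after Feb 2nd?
No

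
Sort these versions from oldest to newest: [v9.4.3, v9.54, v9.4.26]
[v9.4.3, v9.4.26, v9.54]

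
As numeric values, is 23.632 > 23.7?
False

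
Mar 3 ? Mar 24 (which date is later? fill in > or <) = <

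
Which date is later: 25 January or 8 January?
25 January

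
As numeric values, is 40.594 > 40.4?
True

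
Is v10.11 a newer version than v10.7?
Yes. Version numbers are compared segment by segment as integers, not as decimals: minor version 11 > 7, so v10.11 > v10.7 (even though the decimal 10.11 < 10.7).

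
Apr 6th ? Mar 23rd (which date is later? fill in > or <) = >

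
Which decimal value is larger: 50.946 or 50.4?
50.946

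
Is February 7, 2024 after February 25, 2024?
No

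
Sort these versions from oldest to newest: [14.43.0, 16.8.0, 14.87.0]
[14.43.0, 14.87.0, 16.8.0]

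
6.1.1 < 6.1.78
True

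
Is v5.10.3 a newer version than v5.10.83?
No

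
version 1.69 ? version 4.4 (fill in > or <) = <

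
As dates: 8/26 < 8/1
False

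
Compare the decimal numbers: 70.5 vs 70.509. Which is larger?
70.509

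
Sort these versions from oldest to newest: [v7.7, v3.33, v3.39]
[v3.33, v3.39, v7.7]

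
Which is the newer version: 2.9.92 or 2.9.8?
2.9.92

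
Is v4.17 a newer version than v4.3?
Yes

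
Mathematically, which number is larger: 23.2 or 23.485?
23.485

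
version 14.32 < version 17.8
True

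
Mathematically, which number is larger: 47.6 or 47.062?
47.6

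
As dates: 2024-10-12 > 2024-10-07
True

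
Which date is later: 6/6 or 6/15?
6/15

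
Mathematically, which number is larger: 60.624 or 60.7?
60.7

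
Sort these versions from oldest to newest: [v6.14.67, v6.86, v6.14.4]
[v6.14.4, v6.14.67, v6.86]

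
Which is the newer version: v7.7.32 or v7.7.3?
v7.7.32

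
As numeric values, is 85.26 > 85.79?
False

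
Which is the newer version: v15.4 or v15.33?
v15.33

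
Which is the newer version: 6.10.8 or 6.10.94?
6.10.94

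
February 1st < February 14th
True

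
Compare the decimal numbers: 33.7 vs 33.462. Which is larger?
33.7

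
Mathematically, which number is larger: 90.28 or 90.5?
90.5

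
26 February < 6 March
True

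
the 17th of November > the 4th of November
True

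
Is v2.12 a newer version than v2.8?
Yes. Version numbers are compared segment by segment as integers, not as decimals: minor version 12 > 8, so v2.12 > v2.8 (even though the decimal 2.12 < 2.8).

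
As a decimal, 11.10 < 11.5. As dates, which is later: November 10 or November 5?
November 10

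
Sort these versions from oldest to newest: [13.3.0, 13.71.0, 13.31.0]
[13.3.0, 13.31.0, 13.71.0]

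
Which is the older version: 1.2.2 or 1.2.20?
1.2.2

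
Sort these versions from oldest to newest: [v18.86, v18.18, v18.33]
[v18.18, v18.33, v18.86]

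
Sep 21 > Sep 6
True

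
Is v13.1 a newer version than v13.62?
No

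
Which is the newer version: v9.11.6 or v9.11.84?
v9.11.84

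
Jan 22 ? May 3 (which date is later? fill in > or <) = <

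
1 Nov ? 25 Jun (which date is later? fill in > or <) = >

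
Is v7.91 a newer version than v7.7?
Yes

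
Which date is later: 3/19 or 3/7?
3/19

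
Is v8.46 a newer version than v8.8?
Yes. Version numbers are compared segment by segment as integers, not as decimals: minor version 46 > 8, so v8.46 > v8.8 (even though the decimal 8.46 < 8.8).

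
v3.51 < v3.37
False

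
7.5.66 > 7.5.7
True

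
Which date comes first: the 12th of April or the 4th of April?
the 4th of April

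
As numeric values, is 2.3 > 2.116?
True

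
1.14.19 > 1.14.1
True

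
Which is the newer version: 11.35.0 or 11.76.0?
11.76.0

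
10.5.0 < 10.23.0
True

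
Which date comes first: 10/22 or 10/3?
10/3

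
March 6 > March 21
False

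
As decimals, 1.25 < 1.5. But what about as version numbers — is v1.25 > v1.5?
True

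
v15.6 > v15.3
True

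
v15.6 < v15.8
True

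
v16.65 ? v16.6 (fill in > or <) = >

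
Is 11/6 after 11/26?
No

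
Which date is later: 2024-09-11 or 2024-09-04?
2024-09-11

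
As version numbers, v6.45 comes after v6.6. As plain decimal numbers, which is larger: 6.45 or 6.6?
6.6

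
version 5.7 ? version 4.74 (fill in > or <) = >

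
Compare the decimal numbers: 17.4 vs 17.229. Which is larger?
17.4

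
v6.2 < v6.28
True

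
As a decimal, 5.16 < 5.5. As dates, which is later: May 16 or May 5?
May 16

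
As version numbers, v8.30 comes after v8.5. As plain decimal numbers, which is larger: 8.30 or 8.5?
8.5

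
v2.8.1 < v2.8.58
True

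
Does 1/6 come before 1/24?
Yes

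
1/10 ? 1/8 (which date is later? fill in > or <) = >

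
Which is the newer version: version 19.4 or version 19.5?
version 19.5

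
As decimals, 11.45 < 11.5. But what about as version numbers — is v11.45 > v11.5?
True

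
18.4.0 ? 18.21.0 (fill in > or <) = <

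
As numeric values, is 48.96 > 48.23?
True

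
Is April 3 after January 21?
Yes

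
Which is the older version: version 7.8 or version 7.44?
version 7.8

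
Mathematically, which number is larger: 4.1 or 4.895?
4.895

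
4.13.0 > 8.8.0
False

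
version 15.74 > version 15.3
True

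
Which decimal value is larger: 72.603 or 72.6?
72.603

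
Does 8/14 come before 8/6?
No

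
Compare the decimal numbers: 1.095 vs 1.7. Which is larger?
1.7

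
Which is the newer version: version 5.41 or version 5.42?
version 5.42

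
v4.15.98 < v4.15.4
False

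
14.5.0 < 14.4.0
False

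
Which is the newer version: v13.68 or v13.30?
v13.68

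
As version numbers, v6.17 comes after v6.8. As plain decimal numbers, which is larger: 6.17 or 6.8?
6.8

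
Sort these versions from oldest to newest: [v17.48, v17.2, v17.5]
[v17.2, v17.5, v17.48]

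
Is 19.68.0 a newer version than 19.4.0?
Yes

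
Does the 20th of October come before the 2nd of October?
No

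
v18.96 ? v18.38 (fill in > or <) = >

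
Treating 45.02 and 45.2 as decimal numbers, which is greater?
45.2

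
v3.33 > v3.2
True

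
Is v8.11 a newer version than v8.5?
Yes. Version numbers are compared segment by segment as integers, not as decimals: minor version 11 > 5, so v8.11 > v8.5 (even though the decimal 8.11 < 8.5).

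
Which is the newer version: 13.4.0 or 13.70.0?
13.70.0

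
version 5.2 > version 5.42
False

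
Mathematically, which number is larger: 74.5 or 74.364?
74.5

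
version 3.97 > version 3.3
True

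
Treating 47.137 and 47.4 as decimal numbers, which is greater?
47.4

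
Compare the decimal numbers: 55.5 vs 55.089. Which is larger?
55.5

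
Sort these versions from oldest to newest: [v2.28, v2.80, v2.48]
[v2.28, v2.48, v2.80]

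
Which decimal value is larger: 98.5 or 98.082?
98.5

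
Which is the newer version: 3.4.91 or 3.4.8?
3.4.91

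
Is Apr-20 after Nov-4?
No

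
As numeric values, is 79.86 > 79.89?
False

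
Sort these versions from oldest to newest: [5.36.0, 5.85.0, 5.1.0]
[5.1.0, 5.36.0, 5.85.0]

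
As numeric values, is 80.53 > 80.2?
True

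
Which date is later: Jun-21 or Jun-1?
Jun-21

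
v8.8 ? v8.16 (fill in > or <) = <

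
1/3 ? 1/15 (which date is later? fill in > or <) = <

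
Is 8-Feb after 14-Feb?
No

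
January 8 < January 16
True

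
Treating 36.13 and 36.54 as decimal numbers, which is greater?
36.54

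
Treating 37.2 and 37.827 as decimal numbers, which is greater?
37.827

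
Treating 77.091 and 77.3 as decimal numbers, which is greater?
77.3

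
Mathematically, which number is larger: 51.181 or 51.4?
51.4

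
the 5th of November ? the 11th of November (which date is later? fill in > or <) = <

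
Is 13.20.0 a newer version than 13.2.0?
Yes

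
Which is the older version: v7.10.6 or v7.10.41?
v7.10.6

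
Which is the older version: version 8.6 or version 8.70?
version 8.6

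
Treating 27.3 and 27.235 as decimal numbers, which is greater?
27.3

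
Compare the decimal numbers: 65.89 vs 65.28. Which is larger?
65.89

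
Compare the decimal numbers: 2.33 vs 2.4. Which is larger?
2.4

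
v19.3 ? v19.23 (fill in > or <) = <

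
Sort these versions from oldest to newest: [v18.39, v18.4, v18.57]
[v18.4, v18.39, v18.57]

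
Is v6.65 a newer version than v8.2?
No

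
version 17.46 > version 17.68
False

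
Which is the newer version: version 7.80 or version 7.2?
version 7.80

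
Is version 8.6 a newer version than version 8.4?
Yes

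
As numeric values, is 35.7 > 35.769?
False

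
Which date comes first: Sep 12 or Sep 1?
Sep 1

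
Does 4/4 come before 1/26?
No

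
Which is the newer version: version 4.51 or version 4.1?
version 4.51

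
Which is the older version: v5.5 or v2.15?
v2.15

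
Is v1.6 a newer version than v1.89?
No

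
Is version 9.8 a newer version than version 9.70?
No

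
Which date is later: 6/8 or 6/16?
6/16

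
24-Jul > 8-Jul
True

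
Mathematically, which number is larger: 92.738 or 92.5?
92.738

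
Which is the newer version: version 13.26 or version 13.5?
version 13.26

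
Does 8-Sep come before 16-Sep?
Yes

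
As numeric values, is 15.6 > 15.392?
True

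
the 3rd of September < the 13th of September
True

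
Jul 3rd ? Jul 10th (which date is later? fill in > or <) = <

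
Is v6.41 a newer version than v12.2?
No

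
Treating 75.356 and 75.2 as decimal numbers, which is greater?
75.356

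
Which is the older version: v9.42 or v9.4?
v9.4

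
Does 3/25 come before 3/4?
No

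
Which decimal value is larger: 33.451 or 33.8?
33.8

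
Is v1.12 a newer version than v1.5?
Yes. Version numbers are compared segment by segment as integers, not as decimals: minor version 12 > 5, so v1.12 > v1.5 (even though the decimal 1.12 < 1.5).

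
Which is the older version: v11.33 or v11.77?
v11.33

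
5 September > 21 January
True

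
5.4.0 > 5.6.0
False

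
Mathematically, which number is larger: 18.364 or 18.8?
18.8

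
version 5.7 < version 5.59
True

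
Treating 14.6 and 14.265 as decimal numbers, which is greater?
14.6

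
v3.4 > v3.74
False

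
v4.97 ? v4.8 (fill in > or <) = >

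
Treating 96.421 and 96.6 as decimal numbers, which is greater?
96.6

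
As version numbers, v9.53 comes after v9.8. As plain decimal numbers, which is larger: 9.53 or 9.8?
9.8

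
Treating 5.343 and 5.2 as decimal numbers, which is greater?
5.343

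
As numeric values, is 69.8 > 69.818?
False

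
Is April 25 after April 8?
Yes. Day 25 comes after day 8 in April — this is a date comparison, not a decimal one (the decimal 4.25 would be smaller than 4.8).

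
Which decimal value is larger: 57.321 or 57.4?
57.4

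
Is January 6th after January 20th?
No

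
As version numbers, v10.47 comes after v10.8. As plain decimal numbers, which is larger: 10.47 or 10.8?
10.8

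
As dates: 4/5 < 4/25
True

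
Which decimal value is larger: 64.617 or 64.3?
64.617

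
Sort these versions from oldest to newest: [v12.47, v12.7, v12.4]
[v12.4, v12.7, v12.47]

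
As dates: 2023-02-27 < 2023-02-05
False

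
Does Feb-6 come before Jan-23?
No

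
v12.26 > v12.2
True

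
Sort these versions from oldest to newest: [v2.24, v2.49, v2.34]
[v2.24, v2.34, v2.49]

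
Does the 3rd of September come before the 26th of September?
Yes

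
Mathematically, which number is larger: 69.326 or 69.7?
69.7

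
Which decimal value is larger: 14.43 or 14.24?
14.43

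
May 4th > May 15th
False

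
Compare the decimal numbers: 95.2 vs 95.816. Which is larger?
95.816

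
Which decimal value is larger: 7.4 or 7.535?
7.535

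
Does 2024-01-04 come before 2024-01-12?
Yes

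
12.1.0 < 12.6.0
True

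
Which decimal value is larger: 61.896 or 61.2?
61.896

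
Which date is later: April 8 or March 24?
April 8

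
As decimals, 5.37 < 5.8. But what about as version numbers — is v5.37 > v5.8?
True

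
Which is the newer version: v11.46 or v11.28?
v11.46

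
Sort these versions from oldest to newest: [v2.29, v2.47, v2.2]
[v2.2, v2.29, v2.47]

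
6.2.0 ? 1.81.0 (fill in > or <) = >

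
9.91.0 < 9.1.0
False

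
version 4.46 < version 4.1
False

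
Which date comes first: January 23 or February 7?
January 23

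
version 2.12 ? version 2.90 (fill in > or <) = <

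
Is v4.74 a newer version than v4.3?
Yes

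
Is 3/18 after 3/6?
Yes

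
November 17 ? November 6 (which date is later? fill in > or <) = >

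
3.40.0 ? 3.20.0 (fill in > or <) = >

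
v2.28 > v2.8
True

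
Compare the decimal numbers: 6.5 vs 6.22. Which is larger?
6.5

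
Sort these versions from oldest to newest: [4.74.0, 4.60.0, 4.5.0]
[4.5.0, 4.60.0, 4.74.0]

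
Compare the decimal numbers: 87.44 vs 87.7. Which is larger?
87.7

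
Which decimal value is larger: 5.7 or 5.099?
5.7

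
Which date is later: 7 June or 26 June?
26 June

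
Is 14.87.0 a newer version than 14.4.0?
Yes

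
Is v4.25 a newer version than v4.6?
Yes. Version numbers are compared segment by segment as integers, not as decimals: minor version 25 > 6, so v4.25 > v4.6 (even though the decimal 4.25 < 4.6).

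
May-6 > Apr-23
True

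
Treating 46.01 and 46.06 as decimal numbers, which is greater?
46.06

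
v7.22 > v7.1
True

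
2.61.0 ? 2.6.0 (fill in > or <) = >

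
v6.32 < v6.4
False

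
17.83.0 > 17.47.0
True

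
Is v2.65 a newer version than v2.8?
Yes. Version numbers are compared segment by segment as integers, not as decimals: minor version 65 > 8, so v2.65 > v2.8 (even though the decimal 2.65 < 2.8).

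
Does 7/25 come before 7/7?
No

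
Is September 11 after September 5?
Yes. Day 11 comes after day 5 in September — this is a date comparison, not a decimal one (the decimal 9.11 would be smaller than 9.5).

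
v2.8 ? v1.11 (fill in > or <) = >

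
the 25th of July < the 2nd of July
False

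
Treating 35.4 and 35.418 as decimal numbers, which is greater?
35.418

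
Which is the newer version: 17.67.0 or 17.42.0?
17.67.0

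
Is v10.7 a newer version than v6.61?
Yes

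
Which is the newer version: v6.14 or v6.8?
v6.14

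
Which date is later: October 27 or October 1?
October 27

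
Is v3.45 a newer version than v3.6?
Yes. Version numbers are compared segment by segment as integers, not as decimals: minor version 45 > 6, so v3.45 > v3.6 (even though the decimal 3.45 < 3.6).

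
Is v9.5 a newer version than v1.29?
Yes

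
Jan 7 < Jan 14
True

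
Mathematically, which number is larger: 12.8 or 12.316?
12.8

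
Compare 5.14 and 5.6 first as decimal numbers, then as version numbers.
As decimals: 5.14 < 5.6. As versions: v5.14 > v5.6 (minor version 14 > 6).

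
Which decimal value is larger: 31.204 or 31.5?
31.5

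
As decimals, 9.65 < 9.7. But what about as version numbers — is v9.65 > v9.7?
True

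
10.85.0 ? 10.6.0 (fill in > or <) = >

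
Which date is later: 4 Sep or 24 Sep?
24 Sep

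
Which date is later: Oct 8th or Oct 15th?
Oct 15th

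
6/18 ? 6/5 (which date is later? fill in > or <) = >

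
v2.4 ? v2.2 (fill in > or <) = >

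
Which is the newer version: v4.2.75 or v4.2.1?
v4.2.75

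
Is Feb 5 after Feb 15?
No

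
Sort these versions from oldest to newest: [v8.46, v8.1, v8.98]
[v8.1, v8.46, v8.98]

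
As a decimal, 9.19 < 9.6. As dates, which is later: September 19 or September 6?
September 19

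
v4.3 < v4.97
True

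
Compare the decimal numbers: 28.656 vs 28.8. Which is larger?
28.8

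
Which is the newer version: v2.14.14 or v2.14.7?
v2.14.14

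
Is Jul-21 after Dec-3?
No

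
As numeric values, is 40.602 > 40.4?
True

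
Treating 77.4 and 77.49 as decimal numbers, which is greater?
77.49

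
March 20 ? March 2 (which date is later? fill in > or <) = >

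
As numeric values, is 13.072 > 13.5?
False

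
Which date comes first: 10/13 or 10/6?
10/6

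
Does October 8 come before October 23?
Yes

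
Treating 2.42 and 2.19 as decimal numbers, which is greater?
2.42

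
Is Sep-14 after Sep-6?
Yes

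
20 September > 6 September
True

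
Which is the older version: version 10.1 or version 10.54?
version 10.1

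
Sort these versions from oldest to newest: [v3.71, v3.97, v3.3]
[v3.3, v3.71, v3.97]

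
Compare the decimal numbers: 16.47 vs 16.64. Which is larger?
16.64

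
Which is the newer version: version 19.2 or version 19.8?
version 19.8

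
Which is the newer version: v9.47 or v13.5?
v13.5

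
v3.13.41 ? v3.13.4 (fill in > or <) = >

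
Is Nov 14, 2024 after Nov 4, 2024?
Yes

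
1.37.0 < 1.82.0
True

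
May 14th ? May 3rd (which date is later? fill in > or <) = >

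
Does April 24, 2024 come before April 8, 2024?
No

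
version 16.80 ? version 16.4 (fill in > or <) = >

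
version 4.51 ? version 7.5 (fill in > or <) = <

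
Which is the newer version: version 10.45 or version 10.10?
version 10.45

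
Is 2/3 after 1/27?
Yes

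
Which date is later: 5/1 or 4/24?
5/1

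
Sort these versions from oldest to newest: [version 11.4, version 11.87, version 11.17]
[version 11.4, version 11.17, version 11.87]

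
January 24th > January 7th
True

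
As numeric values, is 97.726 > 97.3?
True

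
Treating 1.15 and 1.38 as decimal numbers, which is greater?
1.38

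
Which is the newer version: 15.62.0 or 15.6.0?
15.62.0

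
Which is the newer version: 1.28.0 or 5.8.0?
5.8.0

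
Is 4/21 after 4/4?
Yes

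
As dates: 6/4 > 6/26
False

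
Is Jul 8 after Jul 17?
No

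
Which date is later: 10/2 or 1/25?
10/2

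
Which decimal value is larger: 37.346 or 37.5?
37.5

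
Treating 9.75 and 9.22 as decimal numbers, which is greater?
9.75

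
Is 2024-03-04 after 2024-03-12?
No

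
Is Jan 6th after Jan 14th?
No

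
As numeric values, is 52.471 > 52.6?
False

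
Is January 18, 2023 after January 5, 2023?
Yes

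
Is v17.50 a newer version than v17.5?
Yes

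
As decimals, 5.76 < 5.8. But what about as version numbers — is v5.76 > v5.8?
True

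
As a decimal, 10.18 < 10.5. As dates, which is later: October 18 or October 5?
October 18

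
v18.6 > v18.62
False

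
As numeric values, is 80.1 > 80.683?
False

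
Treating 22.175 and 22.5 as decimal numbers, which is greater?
22.5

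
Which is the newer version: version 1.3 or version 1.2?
version 1.3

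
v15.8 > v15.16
False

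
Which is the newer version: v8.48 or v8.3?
v8.48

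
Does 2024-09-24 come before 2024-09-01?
No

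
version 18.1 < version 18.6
True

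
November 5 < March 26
False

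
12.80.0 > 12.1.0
True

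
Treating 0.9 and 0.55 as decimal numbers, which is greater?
0.9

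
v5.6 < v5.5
False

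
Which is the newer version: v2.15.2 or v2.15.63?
v2.15.63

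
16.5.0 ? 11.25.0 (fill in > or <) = >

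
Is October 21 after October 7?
Yes. Day 21 comes after day 7 in October — this is a date comparison, not a decimal one (the decimal 10.21 would be smaller than 10.7).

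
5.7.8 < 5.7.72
True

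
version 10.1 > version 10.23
False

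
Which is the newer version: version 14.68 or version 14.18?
version 14.68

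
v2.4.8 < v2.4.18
True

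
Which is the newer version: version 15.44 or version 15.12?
version 15.44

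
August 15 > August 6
True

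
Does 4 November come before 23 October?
No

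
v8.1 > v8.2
False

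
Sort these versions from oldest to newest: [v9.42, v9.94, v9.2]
[v9.2, v9.42, v9.94]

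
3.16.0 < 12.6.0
True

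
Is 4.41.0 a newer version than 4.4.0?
Yes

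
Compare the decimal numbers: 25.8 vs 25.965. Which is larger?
25.965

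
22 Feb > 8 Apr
False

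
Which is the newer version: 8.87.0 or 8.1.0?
8.87.0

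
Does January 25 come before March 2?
Yes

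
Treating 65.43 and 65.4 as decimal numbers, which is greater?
65.43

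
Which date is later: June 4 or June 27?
June 27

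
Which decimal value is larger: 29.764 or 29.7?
29.764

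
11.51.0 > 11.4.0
True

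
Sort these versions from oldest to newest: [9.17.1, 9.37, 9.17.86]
[9.17.1, 9.17.86, 9.37]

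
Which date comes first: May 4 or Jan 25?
Jan 25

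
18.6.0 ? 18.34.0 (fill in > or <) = <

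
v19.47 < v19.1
False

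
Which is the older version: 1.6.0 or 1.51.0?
1.6.0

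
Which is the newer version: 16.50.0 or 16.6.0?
16.50.0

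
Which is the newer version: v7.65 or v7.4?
v7.65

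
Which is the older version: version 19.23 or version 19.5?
version 19.5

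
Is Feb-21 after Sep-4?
No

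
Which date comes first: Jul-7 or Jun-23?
Jun-23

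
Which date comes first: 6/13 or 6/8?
6/8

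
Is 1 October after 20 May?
Yes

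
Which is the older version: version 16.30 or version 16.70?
version 16.30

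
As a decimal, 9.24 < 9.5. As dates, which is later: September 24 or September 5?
September 24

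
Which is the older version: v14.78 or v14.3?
v14.3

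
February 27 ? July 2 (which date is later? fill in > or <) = <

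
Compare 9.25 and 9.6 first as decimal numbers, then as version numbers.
As decimals: 9.25 < 9.6. As versions: v9.25 > v9.6 (minor version 25 > 6).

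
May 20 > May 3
True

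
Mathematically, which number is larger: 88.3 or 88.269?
88.3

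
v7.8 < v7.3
False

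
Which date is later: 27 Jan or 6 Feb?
6 Feb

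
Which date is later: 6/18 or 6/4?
6/18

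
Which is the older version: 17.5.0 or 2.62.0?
2.62.0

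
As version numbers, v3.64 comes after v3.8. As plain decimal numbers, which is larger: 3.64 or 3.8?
3.8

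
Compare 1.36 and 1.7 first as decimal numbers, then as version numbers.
As decimals: 1.36 < 1.7. As versions: v1.36 > v1.7 (minor version 36 > 7).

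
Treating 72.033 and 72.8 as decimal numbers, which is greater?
72.8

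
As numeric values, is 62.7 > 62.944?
False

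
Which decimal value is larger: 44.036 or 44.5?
44.5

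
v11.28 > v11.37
False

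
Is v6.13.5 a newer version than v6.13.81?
No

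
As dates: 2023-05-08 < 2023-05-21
True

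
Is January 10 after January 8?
Yes. Day 10 comes after day 8 in January — this is a date comparison, not a decimal one (the decimal 1.10 would be smaller than 1.8).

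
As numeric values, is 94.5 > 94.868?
False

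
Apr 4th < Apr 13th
True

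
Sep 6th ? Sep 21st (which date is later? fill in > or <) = <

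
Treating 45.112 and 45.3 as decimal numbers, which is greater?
45.3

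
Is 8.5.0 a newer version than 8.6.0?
No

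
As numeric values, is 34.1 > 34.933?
False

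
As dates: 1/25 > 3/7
False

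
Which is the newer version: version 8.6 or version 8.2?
version 8.6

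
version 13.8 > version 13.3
True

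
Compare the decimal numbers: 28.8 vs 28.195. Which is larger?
28.8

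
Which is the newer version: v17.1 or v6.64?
v17.1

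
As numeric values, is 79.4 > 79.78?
False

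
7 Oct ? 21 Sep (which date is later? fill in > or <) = >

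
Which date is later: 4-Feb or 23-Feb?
23-Feb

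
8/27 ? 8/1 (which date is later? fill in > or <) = >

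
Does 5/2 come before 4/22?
No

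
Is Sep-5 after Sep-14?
No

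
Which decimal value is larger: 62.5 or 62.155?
62.5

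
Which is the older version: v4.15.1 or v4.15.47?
v4.15.1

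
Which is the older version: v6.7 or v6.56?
v6.7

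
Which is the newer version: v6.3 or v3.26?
v6.3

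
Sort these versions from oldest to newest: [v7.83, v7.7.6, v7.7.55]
[v7.7.6, v7.7.55, v7.83]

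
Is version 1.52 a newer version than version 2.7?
No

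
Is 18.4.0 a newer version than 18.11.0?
No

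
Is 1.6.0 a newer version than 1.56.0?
No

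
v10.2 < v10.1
False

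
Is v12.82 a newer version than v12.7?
Yes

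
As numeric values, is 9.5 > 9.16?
True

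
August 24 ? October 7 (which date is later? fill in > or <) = <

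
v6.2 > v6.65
False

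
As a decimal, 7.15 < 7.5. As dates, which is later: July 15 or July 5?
July 15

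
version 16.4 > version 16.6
False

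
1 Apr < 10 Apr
True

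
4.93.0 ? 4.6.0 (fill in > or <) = >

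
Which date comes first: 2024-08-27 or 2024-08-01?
2024-08-01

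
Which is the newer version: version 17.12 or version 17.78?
version 17.78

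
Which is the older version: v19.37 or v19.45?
v19.37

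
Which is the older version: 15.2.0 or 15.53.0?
15.2.0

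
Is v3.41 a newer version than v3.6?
Yes. Version numbers are compared segment by segment as integers, not as decimals: minor version 41 > 6, so v3.41 > v3.6 (even though the decimal 3.41 < 3.6).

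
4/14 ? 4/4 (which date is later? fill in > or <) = >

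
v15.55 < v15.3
False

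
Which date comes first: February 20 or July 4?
February 20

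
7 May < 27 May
True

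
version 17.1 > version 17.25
False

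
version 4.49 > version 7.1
False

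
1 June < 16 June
True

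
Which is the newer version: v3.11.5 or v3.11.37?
v3.11.37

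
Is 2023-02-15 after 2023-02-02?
Yes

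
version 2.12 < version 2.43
True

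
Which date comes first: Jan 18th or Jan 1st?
Jan 1st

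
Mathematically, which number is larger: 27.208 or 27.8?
27.8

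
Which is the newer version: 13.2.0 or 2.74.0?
13.2.0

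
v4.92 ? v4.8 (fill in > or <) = >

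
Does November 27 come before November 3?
No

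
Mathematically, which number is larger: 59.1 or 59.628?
59.628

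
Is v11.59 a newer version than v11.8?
Yes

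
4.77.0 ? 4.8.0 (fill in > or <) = >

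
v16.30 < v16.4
False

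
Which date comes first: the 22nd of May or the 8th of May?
the 8th of May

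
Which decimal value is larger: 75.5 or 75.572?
75.572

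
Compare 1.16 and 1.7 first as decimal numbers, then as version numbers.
As decimals: 1.16 < 1.7. As versions: v1.16 > v1.7 (minor version 16 > 7).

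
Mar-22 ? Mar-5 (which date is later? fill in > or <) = >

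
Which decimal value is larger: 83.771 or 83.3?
83.771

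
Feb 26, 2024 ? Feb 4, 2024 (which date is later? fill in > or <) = >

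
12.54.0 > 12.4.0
True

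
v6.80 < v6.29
False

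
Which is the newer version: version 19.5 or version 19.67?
version 19.67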